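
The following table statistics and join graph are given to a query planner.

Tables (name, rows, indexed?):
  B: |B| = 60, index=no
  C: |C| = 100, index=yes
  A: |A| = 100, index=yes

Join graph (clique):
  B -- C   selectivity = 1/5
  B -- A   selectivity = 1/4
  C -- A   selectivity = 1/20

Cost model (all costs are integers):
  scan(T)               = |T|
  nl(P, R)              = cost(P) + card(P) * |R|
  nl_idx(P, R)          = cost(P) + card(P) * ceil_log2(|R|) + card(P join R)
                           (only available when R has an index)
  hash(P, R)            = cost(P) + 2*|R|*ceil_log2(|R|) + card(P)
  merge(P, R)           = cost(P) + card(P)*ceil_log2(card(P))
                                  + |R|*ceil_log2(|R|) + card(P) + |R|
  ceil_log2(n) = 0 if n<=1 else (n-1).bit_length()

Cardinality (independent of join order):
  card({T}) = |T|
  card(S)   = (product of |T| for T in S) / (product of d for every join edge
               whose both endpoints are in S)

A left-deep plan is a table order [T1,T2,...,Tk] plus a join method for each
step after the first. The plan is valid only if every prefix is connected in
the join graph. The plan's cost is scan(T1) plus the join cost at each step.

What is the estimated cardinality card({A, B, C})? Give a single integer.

1500

Tables in S: A(100), B(60), C(100)
Edges inside S: B-C(d=5), B-A(d=4), C-A(d=20)
numerator = 100 * 60 * 100 = 600000
denominator = 5 * 4 * 20 = 400
card(S) = 600000 / 400 = 1500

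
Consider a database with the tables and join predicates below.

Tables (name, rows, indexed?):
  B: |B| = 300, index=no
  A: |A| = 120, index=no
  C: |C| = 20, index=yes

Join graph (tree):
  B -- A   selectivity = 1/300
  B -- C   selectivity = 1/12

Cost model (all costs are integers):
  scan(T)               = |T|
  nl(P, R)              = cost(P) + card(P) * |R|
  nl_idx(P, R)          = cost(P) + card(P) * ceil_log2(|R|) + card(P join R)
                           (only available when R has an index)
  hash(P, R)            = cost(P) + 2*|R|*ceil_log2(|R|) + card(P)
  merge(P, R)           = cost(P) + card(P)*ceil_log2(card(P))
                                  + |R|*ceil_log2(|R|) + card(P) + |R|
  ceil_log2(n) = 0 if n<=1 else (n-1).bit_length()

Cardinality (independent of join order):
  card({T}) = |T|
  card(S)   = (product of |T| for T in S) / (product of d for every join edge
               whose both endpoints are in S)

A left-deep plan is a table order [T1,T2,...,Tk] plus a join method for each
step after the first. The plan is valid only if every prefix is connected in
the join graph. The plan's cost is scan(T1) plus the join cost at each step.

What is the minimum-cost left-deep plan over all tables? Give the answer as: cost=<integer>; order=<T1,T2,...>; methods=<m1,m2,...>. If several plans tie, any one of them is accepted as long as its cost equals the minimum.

cost=2600; order=B,A,C; methods=hash,hash

Selinger DP (subsets sized 1..n):
  {B}: scan cost=300, card=300
  {A}: scan cost=120, card=120
  {C}: scan cost=20, card=20
  {AB}: card=120; try (A,hash)→2280, (B,merge)→4080, (A,merge)→4260, (B,hash)→5640, (B,nl)→36120, (A,nl)→36300; best=2280 via (A,hash)
  {BC}: card=500; try (C,hash)→800, (C,nl_idx)→2300, (B,merge)→3140, (C,merge)→3420, (B,hash)→5440, (B,nl)→6020 …(+1); best=800 via (C,hash)
  {ABC}: card=200; try (C,hash)→2600, (A,hash)→2980, (C,nl_idx)→3080, (C,merge)→3360, (C,nl)→4680, (A,merge)→6760 …(+1); best=2600 via (C,hash)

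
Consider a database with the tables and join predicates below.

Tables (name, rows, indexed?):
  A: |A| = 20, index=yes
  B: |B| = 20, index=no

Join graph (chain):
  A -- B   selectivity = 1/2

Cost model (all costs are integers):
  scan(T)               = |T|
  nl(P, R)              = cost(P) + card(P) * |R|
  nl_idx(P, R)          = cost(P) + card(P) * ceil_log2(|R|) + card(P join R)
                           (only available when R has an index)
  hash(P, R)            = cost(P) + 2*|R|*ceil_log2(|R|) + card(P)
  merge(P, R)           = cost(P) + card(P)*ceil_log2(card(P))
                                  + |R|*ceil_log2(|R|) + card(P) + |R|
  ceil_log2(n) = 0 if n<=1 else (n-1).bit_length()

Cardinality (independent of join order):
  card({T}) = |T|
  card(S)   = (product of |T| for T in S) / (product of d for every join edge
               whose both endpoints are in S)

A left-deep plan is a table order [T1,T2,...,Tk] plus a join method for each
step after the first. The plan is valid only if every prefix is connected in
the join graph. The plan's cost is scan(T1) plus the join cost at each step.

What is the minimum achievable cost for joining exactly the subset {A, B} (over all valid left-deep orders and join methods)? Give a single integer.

Selinger DP over subsets of {A,B}:
  {A}: scan cost=20, card=20
  {B}: scan cost=20, card=20
  {AB}: card=200; try (B,hash)→240, (A,hash)→240, (B,merge)→260, (A,merge)→260, (A,nl_idx)→320, (B,nl)→420 …(+1); best=240 via (B,hash)

240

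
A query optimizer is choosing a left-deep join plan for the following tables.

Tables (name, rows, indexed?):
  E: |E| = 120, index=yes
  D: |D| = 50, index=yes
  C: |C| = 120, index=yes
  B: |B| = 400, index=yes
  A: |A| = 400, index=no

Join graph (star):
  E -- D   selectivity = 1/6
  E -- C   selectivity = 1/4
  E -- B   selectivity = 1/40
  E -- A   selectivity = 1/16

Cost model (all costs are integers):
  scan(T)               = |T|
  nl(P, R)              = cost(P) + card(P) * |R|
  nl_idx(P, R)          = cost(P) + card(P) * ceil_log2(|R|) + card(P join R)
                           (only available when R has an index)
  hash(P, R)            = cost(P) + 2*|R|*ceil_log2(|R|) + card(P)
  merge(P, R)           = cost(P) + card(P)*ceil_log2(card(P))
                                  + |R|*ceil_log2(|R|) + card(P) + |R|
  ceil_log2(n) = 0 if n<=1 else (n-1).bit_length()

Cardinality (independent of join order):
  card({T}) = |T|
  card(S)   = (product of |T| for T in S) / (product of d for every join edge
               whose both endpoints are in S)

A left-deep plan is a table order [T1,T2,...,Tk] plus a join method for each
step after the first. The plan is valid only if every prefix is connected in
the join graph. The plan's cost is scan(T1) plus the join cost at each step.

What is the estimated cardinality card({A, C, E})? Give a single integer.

Tables in S: A(400), C(120), E(120)
Edges inside S: E-C(d=4), E-A(d=16)
numerator = 400 * 120 * 120 = 5760000
denominator = 4 * 16 = 64
card(S) = 5760000 / 64 = 90000

90000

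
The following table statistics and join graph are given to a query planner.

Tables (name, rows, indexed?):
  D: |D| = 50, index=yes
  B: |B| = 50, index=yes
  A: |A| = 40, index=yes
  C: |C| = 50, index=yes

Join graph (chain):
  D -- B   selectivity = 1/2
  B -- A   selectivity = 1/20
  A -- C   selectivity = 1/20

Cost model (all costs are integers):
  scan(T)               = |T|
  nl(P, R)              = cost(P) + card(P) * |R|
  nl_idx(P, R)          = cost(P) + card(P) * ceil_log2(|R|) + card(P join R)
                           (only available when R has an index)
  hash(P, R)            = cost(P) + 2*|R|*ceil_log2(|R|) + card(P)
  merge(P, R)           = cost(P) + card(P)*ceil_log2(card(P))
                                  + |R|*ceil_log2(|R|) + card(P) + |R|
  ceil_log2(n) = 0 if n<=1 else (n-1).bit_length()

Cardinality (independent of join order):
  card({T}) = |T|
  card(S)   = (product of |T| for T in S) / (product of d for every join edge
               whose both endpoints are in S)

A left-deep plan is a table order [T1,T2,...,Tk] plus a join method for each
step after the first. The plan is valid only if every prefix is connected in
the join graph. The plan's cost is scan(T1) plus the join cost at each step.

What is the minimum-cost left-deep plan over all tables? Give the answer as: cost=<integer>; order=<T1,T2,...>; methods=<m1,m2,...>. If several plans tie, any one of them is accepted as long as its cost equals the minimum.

Selinger DP (subsets sized 1..n):
  {D}: scan cost=50, card=50
  {B}: scan cost=50, card=50
  {A}: scan cost=40, card=40
  {C}: scan cost=50, card=50
  {BD}: card=1250; try (D,hash)→700, (B,hash)→700, (D,merge)→750, (B,merge)→750, (D,nl_idx)→1600, (B,nl_idx)→1600 …(+2); best=700 via (D,hash)
  {AB}: card=100; try (B,nl_idx)→380, (A,nl_idx)→450, (A,hash)→580, (B,merge)→670, (B,hash)→680, (A,merge)→680 …(+2); best=380 via (B,nl_idx)
  {AC}: card=100; try (C,nl_idx)→380, (A,nl_idx)→450, (A,hash)→580, (C,merge)→670, (C,hash)→680, (A,merge)→680 …(+2); best=380 via (C,nl_idx)
  {ABD}: card=2500; try (D,hash)→1080, (D,merge)→1530, (A,hash)→2430, (D,nl_idx)→3480, (D,nl)→5380, (A,nl_idx)→10700 …(+2); best=1080 via (D,hash)
  {ABC}: card=250; try (C,hash)→1080, (B,hash)→1080, (C,nl_idx)→1230, (B,nl_idx)→1230, (C,merge)→1530, (B,merge)→1530 …(+2); best=1080 via (C,hash)
  {ABCD}: card=6250; try (D,hash)→1930, (D,merge)→3680, (C,hash)→4180, (D,nl_idx)→8830, (D,nl)→13580, (C,nl_idx)→22330 …(+2); best=1930 via (D,hash)

cost=1930; order=A,B,C,D; methods=nl_idx,hash,hash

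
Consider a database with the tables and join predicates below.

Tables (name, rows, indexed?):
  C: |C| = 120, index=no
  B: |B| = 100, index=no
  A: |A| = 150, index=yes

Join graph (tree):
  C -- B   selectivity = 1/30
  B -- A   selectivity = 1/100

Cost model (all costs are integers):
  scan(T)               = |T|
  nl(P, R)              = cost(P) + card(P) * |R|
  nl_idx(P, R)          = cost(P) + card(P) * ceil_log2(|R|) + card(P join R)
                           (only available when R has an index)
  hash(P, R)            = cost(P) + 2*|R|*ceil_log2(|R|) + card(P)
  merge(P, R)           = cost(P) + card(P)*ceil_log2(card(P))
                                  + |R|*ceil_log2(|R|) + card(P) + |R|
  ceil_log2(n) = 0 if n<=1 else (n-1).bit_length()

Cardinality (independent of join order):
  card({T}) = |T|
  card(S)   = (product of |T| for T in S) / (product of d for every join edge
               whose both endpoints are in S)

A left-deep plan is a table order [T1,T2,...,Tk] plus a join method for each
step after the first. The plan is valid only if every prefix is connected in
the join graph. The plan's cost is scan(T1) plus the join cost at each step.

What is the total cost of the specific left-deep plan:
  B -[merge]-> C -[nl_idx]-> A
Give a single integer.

5660

step 1: scan B: cost=100, card=100
step 2: join C via merge
    card(P join C) = 100*120/(30) = 400
    cost = 100 + 100*7 + 120*7 + 100 + 120 = 1860
step 3: join A via nl_idx
    card(P join A) = 400*150/(100) = 600
    cost = 1860 + 400*8 + 600 = 5660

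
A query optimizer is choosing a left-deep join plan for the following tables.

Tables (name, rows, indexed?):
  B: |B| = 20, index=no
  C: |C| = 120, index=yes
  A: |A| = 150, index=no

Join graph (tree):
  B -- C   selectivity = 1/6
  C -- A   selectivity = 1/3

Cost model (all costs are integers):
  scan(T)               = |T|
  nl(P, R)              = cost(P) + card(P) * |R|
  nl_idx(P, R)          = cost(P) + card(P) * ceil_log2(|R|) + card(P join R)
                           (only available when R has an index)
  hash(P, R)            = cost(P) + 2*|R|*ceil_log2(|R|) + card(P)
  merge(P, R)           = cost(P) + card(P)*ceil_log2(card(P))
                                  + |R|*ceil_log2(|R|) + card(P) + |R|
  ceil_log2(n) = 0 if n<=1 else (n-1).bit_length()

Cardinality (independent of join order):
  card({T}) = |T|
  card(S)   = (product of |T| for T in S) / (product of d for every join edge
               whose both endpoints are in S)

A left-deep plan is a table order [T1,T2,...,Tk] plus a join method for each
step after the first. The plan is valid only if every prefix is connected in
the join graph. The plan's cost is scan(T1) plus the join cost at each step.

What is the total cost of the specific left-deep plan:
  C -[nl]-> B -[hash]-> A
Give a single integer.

5320

step 1: scan C: cost=120, card=120
step 2: join B via nl
    card(P join B) = 120*20/(6) = 400
    cost = 120 + 120*20 = 2520
step 3: join A via hash
    card(P join A) = 400*150/(3) = 20000
    cost = 2520 + 2*150*8 + 400 = 5320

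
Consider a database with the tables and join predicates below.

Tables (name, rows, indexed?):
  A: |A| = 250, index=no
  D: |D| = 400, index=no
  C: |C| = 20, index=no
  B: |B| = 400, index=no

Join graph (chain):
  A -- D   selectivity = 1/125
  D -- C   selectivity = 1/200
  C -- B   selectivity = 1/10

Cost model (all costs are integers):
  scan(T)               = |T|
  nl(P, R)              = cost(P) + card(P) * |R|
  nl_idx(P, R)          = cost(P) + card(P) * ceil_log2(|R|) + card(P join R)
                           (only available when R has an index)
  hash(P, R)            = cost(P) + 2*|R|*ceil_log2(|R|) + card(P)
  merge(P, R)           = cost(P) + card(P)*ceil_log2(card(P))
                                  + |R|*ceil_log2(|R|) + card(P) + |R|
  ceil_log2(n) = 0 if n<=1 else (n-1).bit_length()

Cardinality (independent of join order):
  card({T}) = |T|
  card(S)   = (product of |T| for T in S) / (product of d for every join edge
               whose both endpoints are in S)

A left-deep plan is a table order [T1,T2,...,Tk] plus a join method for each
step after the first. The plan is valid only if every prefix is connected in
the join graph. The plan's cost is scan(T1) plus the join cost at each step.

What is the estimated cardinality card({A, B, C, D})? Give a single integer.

Tables in S: A(250), B(400), C(20), D(400)
Edges inside S: A-D(d=125), D-C(d=200), C-B(d=10)
numerator = 250 * 400 * 20 * 400 = 800000000
denominator = 125 * 200 * 10 = 250000
card(S) = 800000000 / 250000 = 3200

3200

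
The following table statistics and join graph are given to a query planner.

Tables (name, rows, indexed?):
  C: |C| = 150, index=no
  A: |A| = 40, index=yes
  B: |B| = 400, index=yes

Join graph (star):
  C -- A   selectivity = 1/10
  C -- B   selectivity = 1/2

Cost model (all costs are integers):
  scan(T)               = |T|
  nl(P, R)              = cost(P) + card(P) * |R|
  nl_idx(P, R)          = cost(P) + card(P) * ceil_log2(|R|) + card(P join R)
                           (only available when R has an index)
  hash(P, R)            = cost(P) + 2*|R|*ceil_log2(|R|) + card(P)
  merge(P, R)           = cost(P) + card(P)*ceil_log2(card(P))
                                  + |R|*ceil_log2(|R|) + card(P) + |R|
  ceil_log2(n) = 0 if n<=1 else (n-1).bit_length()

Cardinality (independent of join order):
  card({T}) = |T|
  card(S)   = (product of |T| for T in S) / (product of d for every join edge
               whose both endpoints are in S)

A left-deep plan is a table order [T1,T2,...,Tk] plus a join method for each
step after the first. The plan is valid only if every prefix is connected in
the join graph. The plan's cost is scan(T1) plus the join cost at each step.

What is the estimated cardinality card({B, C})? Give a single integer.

Tables in S: B(400), C(150)
Edges inside S: C-B(d=2)
numerator = 400 * 150 = 60000
denominator = 2 = 2
card(S) = 60000 / 2 = 30000

30000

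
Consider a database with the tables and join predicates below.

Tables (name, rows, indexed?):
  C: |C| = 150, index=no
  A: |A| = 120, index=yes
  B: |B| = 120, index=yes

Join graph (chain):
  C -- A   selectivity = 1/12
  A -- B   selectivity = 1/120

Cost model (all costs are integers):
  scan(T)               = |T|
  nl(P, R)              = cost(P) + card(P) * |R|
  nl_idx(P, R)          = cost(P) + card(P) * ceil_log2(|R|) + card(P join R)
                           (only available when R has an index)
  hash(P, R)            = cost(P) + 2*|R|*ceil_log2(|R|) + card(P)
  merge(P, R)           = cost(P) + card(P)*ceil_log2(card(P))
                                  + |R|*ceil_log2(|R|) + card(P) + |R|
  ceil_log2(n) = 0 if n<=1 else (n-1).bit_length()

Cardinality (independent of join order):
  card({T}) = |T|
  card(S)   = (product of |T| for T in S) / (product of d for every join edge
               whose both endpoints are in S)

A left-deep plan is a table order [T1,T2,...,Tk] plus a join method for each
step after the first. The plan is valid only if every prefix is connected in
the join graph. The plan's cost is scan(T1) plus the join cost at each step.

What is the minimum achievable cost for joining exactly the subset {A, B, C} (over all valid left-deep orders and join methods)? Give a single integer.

Selinger DP over subsets of {A,B,C}:
  {C}: scan cost=150, card=150
  {A}: scan cost=120, card=120
  {B}: scan cost=120, card=120
  {AC}: card=1500; try (A,hash)→1980, (C,merge)→2430, (A,merge)→2460, (C,hash)→2640, (A,nl_idx)→2700, (C,nl)→18120 …(+1); best=1980 via (A,hash)
  {AB}: card=120; try (B,nl_idx)→1080, (A,nl_idx)→1080, (B,hash)→1920, (A,hash)→1920, (B,merge)→2040, (A,merge)→2040 …(+2); best=1080 via (B,nl_idx)
  {ABC}: card=1500; try (C,merge)→3390, (C,hash)→3600, (B,hash)→5160, (B,nl_idx)→13980, (C,nl)→19080, (B,merge)→20940 …(+1); best=3390 via (C,merge)

3390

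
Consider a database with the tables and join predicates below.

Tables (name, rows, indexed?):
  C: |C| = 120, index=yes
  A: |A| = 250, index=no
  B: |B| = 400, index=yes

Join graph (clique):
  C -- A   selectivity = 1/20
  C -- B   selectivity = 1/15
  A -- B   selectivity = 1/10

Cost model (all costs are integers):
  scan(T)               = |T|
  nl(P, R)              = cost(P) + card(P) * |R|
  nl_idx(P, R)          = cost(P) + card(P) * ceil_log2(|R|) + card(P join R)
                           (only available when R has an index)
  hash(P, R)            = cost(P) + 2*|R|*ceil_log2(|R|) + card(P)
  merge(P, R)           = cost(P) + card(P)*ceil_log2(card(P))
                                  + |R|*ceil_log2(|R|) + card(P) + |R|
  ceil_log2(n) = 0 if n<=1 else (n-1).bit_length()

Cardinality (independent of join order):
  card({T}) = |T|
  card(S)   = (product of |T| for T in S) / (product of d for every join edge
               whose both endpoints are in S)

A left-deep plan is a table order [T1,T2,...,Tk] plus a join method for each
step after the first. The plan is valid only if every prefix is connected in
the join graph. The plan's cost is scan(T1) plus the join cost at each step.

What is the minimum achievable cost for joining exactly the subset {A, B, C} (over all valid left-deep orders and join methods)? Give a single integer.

9680

Selinger DP over subsets of {A,B,C}:
  {C}: scan cost=120, card=120
  {A}: scan cost=250, card=250
  {B}: scan cost=400, card=400
  {AC}: card=1500; try (C,hash)→2180, (A,merge)→3330, (C,merge)→3460, (C,nl_idx)→3500, (A,hash)→4240, (A,nl)→30120 …(+1); best=2180 via (C,hash)
  {BC}: card=3200; try (C,hash)→2480, (B,nl_idx)→4400, (B,merge)→5080, (C,merge)→5360, (C,nl_idx)→6400, (B,hash)→7440 …(+2); best=2480 via (C,hash)
  {AB}: card=10000; try (A,hash)→4800, (B,merge)→6500, (A,merge)→6650, (B,hash)→7700, (B,nl_idx)→12500, (B,nl)→100250 …(+1); best=4800 via (A,hash)
  {ABC}: card=4000; try (A,hash)→9680, (B,hash)→10880, (C,hash)→16480, (B,nl_idx)→19680, (B,merge)→24180, (A,merge)→46330 …(+5); best=9680 via (A,hash)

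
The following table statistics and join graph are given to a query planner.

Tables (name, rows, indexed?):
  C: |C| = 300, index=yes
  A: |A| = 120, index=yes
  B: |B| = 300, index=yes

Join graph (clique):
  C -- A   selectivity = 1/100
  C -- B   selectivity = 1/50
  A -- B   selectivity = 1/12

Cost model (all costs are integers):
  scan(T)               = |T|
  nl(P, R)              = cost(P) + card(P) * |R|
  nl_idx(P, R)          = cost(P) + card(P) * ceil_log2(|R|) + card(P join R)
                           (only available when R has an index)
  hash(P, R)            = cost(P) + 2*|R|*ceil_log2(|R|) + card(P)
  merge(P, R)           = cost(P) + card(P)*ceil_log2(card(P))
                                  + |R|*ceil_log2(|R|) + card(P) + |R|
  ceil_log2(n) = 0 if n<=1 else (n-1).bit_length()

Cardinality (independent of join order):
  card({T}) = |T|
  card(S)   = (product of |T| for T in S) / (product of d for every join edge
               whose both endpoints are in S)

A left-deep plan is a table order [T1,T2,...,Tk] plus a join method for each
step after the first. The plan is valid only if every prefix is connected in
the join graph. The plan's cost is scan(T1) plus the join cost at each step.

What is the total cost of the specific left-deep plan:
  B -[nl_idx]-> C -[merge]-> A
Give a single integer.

27360

step 1: scan B: cost=300, card=300
step 2: join C via nl_idx
    card(P join C) = 300*300/(50) = 1800
    cost = 300 + 300*9 + 1800 = 4800
step 3: join A via merge
    card(P join A) = 1800*120/(100*12) = 180
    cost = 4800 + 1800*11 + 120*7 + 1800 + 120 = 27360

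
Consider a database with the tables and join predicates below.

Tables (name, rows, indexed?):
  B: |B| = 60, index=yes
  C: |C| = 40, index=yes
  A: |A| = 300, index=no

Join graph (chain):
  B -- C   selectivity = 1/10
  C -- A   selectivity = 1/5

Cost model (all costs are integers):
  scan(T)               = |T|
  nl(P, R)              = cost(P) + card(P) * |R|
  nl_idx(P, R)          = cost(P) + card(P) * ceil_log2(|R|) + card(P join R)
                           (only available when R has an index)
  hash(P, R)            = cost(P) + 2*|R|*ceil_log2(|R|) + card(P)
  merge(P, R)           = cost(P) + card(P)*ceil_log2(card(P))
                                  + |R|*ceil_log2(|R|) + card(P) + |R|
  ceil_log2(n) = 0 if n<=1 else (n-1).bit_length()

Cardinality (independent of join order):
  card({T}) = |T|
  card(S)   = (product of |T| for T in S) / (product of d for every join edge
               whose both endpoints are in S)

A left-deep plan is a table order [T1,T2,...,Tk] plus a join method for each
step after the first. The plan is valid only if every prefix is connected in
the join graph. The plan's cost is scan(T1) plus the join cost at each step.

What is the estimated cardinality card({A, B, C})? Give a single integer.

14400

Tables in S: A(300), B(60), C(40)
Edges inside S: B-C(d=10), C-A(d=5)
numerator = 300 * 60 * 40 = 720000
denominator = 10 * 5 = 50
card(S) = 720000 / 50 = 14400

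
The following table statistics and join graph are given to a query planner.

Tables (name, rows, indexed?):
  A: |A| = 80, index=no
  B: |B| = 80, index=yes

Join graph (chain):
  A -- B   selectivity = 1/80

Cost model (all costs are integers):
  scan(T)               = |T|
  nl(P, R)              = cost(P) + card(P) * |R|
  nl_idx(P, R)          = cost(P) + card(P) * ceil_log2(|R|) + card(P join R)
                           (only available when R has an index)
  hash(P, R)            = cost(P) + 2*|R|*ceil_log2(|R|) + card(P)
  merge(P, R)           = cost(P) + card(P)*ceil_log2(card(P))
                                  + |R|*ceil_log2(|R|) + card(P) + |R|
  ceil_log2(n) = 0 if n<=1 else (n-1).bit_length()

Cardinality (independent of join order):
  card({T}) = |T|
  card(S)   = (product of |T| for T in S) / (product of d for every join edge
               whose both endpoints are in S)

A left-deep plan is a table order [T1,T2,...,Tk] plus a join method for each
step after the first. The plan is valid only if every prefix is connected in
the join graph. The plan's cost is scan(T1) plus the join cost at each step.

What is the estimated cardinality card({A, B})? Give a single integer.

80

Tables in S: A(80), B(80)
Edges inside S: A-B(d=80)
numerator = 80 * 80 = 6400
denominator = 80 = 80
card(S) = 6400 / 80 = 80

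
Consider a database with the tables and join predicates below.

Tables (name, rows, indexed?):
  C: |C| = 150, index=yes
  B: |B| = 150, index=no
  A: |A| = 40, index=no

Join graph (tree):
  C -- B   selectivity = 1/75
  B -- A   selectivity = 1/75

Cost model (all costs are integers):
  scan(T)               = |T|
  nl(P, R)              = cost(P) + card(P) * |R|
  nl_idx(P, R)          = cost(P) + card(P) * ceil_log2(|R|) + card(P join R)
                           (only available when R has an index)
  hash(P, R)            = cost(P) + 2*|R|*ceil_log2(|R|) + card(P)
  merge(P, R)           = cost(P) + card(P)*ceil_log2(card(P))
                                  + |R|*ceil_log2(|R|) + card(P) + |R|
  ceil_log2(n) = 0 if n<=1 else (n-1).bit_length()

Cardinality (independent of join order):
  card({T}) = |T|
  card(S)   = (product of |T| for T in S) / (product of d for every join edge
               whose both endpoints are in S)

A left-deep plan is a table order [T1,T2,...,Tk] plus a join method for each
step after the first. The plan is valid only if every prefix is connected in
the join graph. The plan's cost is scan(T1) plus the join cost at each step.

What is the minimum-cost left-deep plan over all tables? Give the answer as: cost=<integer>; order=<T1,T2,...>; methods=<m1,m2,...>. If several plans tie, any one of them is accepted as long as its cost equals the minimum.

Selinger DP (subsets sized 1..n):
  {C}: scan cost=150, card=150
  {B}: scan cost=150, card=150
  {A}: scan cost=40, card=40
  {BC}: card=300; try (C,nl_idx)→1650, (C,hash)→2700, (B,hash)→2700, (C,merge)→2850, (B,merge)→2850, (C,nl)→22650 …(+1); best=1650 via (C,nl_idx)
  {AB}: card=80; try (A,hash)→780, (B,merge)→1670, (A,merge)→1780, (B,hash)→2480, (B,nl)→6040, (A,nl)→6150; best=780 via (A,hash)
  {ABC}: card=160; try (C,nl_idx)→1580, (A,hash)→2430, (C,merge)→2770, (C,hash)→3260, (A,merge)→4930, (C,nl)→12780 …(+1); best=1580 via (C,nl_idx)

cost=1580; order=B,A,C; methods=hash,nl_idx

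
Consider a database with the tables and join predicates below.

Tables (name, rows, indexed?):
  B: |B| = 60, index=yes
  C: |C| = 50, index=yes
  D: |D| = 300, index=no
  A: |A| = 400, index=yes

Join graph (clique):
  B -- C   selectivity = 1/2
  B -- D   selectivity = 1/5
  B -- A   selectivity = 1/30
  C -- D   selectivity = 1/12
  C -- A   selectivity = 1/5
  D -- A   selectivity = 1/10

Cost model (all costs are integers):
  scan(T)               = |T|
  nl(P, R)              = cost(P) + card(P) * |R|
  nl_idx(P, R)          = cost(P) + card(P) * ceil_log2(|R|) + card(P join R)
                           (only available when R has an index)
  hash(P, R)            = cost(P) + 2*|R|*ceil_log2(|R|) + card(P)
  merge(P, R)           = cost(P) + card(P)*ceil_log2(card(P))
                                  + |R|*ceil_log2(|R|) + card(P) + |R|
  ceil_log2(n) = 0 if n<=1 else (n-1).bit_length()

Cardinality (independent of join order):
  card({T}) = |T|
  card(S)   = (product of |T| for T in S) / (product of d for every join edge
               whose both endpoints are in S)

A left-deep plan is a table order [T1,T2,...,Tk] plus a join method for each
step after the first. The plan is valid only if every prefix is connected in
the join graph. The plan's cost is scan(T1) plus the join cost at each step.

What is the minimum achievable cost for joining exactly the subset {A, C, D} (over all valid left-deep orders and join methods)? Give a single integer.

Selinger DP over subsets of {A,C,D}:
  {C}: scan cost=50, card=50
  {D}: scan cost=300, card=300
  {A}: scan cost=400, card=400
  {CD}: card=1250; try (C,hash)→1200, (C,nl_idx)→3350, (D,merge)→3400, (C,merge)→3650, (D,hash)→5500, (D,nl)→15050 …(+1); best=1200 via (C,hash)
  {AC}: card=4000; try (C,hash)→1400, (A,merge)→4400, (A,nl_idx)→4500, (C,merge)→4750, (C,nl_idx)→6800, (A,hash)→7300 …(+2); best=1400 via (C,hash)
  {AD}: card=12000; try (D,hash)→6200, (A,merge)→7300, (D,merge)→7400, (A,hash)→7800, (A,nl_idx)→15000, (A,nl)→120300 …(+1); best=6200 via (D,hash)
  {ACD}: card=10000; try (A,hash)→9650, (D,hash)→10800, (C,hash)→18800, (A,merge)→20200, (A,nl_idx)→22450, (D,merge)→56400 …(+5); best=9650 via (A,hash)

9650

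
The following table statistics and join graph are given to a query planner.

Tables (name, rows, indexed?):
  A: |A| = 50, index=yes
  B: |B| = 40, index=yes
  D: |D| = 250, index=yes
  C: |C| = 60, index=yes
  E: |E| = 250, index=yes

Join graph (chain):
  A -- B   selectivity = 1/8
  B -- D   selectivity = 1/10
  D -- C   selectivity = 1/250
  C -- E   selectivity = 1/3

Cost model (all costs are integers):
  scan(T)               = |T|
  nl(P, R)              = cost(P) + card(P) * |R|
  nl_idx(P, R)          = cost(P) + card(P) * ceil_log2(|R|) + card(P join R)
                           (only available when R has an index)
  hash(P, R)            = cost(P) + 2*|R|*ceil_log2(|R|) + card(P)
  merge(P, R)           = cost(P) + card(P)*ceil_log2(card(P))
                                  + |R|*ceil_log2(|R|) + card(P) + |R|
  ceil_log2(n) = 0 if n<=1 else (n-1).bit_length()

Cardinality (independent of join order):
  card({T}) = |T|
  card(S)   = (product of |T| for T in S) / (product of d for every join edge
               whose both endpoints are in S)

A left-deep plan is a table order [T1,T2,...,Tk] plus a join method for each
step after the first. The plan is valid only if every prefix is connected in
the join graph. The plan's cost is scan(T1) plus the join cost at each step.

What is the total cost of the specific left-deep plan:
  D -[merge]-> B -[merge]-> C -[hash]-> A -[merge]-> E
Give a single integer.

step 1: scan D: cost=250, card=250
step 2: join B via merge
    card(P join B) = 250*40/(10) = 1000
    cost = 250 + 250*8 + 40*6 + 250 + 40 = 2780
step 3: join C via merge
    card(P join C) = 1000*60/(250) = 240
    cost = 2780 + 1000*10 + 60*6 + 1000 + 60 = 14200
step 4: join A via hash
    card(P join A) = 240*50/(8) = 1500
    cost = 14200 + 2*50*6 + 240 = 15040
step 5: join E via merge
    card(P join E) = 1500*250/(3) = 125000
    cost = 15040 + 1500*11 + 250*8 + 1500 + 250 = 35290

35290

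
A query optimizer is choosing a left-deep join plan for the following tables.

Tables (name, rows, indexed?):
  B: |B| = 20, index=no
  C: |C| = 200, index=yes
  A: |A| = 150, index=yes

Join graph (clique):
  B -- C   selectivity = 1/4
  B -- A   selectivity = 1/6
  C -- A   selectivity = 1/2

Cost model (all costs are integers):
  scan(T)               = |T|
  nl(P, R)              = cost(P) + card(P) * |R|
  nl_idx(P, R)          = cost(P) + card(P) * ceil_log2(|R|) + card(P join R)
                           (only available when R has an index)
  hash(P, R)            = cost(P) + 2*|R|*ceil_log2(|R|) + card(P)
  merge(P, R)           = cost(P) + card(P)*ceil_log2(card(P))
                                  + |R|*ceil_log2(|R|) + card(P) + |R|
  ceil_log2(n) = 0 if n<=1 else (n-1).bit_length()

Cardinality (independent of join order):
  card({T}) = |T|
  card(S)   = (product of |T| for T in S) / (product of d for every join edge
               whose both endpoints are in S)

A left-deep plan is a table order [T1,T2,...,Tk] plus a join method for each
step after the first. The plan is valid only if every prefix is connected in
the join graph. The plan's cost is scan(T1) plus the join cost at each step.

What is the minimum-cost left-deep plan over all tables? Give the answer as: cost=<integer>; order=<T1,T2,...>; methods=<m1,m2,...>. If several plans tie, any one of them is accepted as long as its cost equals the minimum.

cost=4000; order=C,B,A; methods=hash,hash

Selinger DP (subsets sized 1..n):
  {B}: scan cost=20, card=20
  {C}: scan cost=200, card=200
  {A}: scan cost=150, card=150
  {BC}: card=1000; try (B,hash)→600, (C,nl_idx)→1180, (C,merge)→1940, (B,merge)→2120, (C,hash)→3240, (C,nl)→4020 …(+1); best=600 via (B,hash)
  {AB}: card=500; try (B,hash)→500, (A,nl_idx)→680, (A,merge)→1490, (B,merge)→1620, (A,hash)→2440, (A,nl)→3020 …(+1); best=500 via (B,hash)
  {AC}: card=15000; try (A,hash)→2800, (C,merge)→3300, (A,merge)→3350, (C,hash)→3500, (C,nl_idx)→16350, (A,nl_idx)→16800 …(+2); best=2800 via (A,hash)
  {ABC}: card=12500; try (A,hash)→4000, (C,hash)→4200, (C,merge)→7300, (A,merge)→12950, (C,nl_idx)→17000, (B,hash)→18000 …(+5); best=4000 via (A,hash)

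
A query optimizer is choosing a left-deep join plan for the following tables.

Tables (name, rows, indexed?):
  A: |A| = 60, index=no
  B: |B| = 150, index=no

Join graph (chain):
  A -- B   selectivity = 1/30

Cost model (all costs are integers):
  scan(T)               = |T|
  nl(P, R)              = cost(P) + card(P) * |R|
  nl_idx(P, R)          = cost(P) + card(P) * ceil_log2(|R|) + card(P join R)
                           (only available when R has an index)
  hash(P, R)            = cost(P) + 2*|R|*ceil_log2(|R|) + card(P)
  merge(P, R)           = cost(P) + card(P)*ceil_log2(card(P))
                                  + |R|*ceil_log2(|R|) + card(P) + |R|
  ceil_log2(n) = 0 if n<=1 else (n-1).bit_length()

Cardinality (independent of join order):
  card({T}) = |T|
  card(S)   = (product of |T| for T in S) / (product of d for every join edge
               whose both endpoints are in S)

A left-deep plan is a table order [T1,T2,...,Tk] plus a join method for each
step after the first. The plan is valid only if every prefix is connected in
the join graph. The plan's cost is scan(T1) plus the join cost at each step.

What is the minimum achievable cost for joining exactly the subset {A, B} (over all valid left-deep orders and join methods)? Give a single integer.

1020

Selinger DP over subsets of {A,B}:
  {A}: scan cost=60, card=60
  {B}: scan cost=150, card=150
  {AB}: card=300; try (A,hash)→1020, (B,merge)→1830, (A,merge)→1920, (B,hash)→2520, (B,nl)→9060, (A,nl)→9150; best=1020 via (A,hash)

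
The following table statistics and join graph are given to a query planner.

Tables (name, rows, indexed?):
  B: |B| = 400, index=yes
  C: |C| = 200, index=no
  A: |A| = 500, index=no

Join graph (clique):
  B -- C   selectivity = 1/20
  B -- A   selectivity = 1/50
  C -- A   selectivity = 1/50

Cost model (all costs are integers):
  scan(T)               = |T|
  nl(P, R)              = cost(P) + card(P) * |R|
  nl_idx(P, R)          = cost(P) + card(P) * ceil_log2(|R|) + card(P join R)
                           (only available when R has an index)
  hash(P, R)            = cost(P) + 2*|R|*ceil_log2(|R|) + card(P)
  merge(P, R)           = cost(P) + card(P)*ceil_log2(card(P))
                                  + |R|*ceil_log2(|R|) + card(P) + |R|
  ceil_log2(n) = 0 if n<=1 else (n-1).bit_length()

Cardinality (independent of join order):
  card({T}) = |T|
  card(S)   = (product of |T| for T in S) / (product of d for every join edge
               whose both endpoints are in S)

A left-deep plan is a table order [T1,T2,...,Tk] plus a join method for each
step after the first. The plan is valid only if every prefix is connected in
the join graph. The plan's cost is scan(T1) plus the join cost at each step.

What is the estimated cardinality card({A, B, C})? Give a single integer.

800

Tables in S: A(500), B(400), C(200)
Edges inside S: B-C(d=20), B-A(d=50), C-A(d=50)
numerator = 500 * 400 * 200 = 40000000
denominator = 20 * 50 * 50 = 50000
card(S) = 40000000 / 50000 = 800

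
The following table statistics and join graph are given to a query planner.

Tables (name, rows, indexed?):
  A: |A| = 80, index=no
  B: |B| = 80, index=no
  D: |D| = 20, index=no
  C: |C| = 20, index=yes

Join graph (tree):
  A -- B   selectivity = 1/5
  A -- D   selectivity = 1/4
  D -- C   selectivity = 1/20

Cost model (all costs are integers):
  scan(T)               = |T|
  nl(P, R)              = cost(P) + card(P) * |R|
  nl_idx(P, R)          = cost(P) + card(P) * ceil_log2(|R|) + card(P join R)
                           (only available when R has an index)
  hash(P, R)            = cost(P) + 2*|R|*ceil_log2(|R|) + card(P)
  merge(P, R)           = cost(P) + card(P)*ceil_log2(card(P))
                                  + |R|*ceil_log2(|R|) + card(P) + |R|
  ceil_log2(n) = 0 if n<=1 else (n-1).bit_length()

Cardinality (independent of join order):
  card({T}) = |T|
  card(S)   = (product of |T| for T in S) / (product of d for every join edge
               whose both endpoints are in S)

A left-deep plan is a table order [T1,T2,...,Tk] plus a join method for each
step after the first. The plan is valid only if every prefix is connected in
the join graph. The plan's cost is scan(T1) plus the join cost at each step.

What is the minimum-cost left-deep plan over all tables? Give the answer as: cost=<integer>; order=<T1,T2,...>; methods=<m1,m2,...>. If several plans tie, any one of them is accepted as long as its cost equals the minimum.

cost=2420; order=D,C,A,B; methods=nl_idx,merge,hash

Selinger DP (subsets sized 1..n):
  {A}: scan cost=80, card=80
  {B}: scan cost=80, card=80
  {D}: scan cost=20, card=20
  {C}: scan cost=20, card=20
  {AB}: card=1280; try (B,hash)→1280, (A,hash)→1280, (B,merge)→1360, (A,merge)→1360, (B,nl)→6480, (A,nl)→6480; best=1280 via (B,hash)
  {AD}: card=400; try (D,hash)→360, (A,merge)→780, (D,merge)→840, (A,hash)→1160, (A,nl)→1620, (D,nl)→1680; best=360 via (D,hash)
  {CD}: card=20; try (C,nl_idx)→140, (D,hash)→240, (C,hash)→240, (D,merge)→260, (C,merge)→260, (D,nl)→420 …(+1); best=140 via (C,nl_idx)
  {ABD}: card=6400; try (B,hash)→1880, (D,hash)→2760, (B,merge)→5000, (D,merge)→16760, (D,nl)→26880, (B,nl)→32360; best=1880 via (B,hash)
  {ACD}: card=400; try (A,merge)→900, (C,hash)→960, (A,hash)→1280, (A,nl)→1740, (C,nl_idx)→2760, (C,merge)→4480 …(+1); best=900 via (A,merge)
  {ABCD}: card=6400; try (B,hash)→2420, (B,merge)→5540, (C,hash)→8480, (B,nl)→32900, (C,nl_idx)→40280, (C,merge)→91600 …(+1); best=2420 via (B,hash)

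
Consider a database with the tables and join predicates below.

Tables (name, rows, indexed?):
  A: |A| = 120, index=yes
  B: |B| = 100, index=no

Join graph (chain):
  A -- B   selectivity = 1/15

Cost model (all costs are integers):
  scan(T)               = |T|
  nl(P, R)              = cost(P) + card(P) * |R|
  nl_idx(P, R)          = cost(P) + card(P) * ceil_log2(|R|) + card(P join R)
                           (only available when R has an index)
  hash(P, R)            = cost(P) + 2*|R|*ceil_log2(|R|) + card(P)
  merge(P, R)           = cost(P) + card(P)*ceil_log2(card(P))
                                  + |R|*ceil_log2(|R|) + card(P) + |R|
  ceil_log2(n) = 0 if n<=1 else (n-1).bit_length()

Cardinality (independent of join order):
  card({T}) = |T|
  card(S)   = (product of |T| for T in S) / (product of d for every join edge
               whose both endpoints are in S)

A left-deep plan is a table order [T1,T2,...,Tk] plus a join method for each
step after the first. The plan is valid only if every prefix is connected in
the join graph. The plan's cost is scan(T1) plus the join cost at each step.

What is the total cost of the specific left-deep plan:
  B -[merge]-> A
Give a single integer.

step 1: scan B: cost=100, card=100
step 2: join A via merge
    card(P join A) = 100*120/(15) = 800
    cost = 100 + 100*7 + 120*7 + 100 + 120 = 1860

1860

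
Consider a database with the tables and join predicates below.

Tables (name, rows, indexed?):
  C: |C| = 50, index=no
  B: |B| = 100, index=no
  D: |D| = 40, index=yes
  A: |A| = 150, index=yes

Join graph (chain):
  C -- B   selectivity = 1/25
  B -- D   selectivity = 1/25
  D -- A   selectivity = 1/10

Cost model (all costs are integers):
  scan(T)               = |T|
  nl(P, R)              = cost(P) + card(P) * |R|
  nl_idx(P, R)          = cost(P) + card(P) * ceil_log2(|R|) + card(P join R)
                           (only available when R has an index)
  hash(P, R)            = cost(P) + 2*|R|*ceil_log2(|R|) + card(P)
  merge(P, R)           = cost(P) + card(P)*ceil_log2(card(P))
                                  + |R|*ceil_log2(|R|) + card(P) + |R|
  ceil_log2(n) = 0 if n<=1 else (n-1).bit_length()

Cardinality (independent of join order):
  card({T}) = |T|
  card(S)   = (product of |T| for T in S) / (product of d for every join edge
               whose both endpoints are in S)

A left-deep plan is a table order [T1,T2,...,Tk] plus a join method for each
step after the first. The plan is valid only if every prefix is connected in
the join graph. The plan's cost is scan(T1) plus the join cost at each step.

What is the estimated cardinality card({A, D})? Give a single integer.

600

Tables in S: A(150), D(40)
Edges inside S: D-A(d=10)
numerator = 150 * 40 = 6000
denominator = 10 = 10
card(S) = 6000 / 10 = 600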